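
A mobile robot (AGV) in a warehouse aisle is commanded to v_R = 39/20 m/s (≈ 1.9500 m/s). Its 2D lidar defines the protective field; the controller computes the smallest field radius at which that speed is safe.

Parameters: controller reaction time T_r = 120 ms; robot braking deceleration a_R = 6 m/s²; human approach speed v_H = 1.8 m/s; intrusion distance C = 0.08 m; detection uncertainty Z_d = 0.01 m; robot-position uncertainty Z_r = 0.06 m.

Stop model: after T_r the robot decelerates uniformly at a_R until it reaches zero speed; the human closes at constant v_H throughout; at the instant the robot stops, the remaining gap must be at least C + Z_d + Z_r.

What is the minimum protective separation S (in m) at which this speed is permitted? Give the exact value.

stop time T_s = (39/20)/6 = 0.3250 s
reaction-phase robot travel = 1.9500·0.1200 = 0.2340 m
robot covers 1.9500·0.3250 − ½·6.0000·0.3250² = 0.3169 m while stopping
human over T_r+T_s: 1.8000·(0.1200+0.3250) = 0.8010 m
margins: 0.0800+0.0100+0.0600 = 0.1500 m
S_min ≈ 0.2340+0.3169+0.8010+0.1500  ⇒  S_min = 2403/1600 m

S_min = 2403/1600 m = 1.5019 m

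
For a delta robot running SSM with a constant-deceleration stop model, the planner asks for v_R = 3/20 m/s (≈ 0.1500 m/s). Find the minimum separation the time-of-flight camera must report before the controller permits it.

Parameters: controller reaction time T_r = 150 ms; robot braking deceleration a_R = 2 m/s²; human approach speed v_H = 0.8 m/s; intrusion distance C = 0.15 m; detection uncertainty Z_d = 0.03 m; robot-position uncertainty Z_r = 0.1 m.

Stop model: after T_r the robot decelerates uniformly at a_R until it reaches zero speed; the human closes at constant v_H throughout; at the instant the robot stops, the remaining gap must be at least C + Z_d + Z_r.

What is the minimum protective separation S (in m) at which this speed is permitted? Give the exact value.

S_min = 781/1600 m = 0.4881 m

T_s = v_R/a_R = (3/20)/2 = 0.0750 s
reaction-phase robot travel = 0.1500·0.1500 = 0.0225 m
robot under decel: 0.1500²/(2·2.0000) = 0.0056 m
person approaches 0.8000·(0.1500+0.0750) = 0.1800 m
C+Z_d+Z_r = 0.1500+0.0300+0.1000 = 0.2800 m
S_min ≈ 0.0225+0.0056+0.1800+0.2800  ⇒  S_min = 781/1600 m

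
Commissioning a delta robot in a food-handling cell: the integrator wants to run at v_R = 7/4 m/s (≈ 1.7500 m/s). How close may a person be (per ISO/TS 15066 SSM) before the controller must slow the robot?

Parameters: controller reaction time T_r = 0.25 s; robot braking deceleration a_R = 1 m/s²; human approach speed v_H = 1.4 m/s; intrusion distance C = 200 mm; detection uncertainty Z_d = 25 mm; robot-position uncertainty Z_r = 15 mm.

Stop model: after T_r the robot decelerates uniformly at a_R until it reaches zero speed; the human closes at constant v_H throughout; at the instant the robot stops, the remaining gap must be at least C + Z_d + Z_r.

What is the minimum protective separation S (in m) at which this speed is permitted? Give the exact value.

T_s = v_R/a_R = (7/4)/1 = 1.7500 s
robot in T_r: 1.7500·0.2500 = 0.4375 m
braking distance = 1.7500²/(2·1.0000) = 1.5312 m
human over T_r+T_s: 1.4000·(0.2500+1.7500) = 2.8000 m
C+Z_d+Z_r = 0.2000+0.0250+0.0150 = 0.2400 m
S_min ≈ 0.4375+1.5312+2.8000+0.2400  ⇒  S_min = 4007/800 m

S_min = 4007/800 m = 5.0088 m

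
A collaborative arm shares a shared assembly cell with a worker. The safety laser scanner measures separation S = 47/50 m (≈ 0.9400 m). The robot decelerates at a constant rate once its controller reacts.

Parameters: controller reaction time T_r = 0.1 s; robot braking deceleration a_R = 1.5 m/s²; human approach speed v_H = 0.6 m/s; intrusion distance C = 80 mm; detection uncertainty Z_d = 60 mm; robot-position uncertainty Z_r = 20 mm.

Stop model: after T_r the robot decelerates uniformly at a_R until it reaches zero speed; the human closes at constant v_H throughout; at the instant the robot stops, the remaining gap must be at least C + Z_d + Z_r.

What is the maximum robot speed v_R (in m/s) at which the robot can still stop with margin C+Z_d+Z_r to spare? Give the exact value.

v_R_max = 9/10 m/s = 0.9000 m/s

collect terms ⇒ (1/3)·v_R² + (1/2)·v_R + (-18/25) = 0
  disc = (1/2)² − 4·(1/3)·(-18/25) = 121/100 ; √disc = 11/10
  v_R = (−(1/2) + 11/10) / (2·(1/3)) = 9/10 m/s
check:
stop time T_s = (9/10)/(3/2) = 0.6000 s
reaction-phase robot travel = 0.9000·0.1000 = 0.0900 m
braking distance = 0.9000²/(2·1.5000) = 0.2700 m
human closes 0.6000·0.7000 = 0.4200 m
margins: 0.0800+0.0600+0.0200 = 0.1600 m
sum ≈ 0.0900+0.2700+0.4200+0.1600 ≈ 0.9400 m = S ✓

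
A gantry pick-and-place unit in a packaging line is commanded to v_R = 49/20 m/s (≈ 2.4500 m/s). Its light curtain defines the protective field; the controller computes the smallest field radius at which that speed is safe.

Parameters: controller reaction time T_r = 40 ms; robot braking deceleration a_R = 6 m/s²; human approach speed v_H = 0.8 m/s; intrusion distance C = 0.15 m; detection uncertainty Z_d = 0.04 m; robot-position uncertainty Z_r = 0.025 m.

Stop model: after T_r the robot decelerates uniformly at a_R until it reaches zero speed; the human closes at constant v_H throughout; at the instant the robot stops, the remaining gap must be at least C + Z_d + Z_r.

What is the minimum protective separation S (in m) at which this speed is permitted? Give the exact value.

braking lasts T_s = (49/20)/6 = 0.4083 s
robot in T_r: 2.4500·0.0400 = 0.0980 m
robot under decel: 2.4500²/(2·6.0000) = 0.5002 m
human over T_r+T_s: 0.8000·(0.0400+0.4083) = 0.3587 m
residual clearance needed = 0.1500+0.0400+0.0250 = 0.2150 m
S_min ≈ 0.0980+0.5002+0.3587+0.2150  ⇒  S_min = 75/64 m

S_min = 75/64 m = 1.1719 m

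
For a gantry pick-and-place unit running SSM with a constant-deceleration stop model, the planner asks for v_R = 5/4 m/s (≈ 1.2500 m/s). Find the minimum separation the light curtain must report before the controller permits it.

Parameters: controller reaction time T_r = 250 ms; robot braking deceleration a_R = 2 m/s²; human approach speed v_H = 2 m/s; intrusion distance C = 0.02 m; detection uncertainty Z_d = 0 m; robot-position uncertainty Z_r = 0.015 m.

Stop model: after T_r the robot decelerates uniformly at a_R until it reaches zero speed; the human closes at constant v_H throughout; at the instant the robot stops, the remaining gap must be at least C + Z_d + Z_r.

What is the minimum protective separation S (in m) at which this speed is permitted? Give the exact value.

S_min = 3981/1600 m = 2.4881 m

T_s = v_R/a_R = (5/4)/2 = 0.6250 s
robot covers v_R·T_r = 1.2500·0.2500 = 0.3125 m before braking
robot covers 1.2500·0.6250 − ½·2.0000·0.6250² = 0.3906 m while stopping
person approaches 2.0000·(0.2500+0.6250) = 1.7500 m
C+Z_d+Z_r = 0.0200+0.0000+0.0150 = 0.0350 m
S_min ≈ 0.3125+0.3906+1.7500+0.0350  ⇒  S_min = 3981/1600 m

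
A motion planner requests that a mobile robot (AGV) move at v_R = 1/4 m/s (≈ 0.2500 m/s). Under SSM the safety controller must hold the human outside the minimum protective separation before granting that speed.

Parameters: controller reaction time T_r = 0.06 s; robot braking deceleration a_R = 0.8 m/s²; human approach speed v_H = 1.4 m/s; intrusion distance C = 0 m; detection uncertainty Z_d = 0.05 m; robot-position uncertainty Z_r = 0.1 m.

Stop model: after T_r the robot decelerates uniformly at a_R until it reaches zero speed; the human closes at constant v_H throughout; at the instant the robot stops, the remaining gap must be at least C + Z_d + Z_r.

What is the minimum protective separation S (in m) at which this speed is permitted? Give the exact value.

S_min = 11609/16000 m = 0.7256 m

stop time T_s = (1/4)/(4/5) = 0.3125 s
robot in T_r: 0.2500·0.0600 = 0.0150 m
braking distance = 0.2500²/(2·0.8000) = 0.0391 m
human over T_r+T_s: 1.4000·(0.0600+0.3125) = 0.5215 m
C+Z_d+Z_r = 0.0000+0.0500+0.1000 = 0.1500 m
S_min ≈ 0.0150+0.0391+0.5215+0.1500  ⇒  S_min = 11609/16000 m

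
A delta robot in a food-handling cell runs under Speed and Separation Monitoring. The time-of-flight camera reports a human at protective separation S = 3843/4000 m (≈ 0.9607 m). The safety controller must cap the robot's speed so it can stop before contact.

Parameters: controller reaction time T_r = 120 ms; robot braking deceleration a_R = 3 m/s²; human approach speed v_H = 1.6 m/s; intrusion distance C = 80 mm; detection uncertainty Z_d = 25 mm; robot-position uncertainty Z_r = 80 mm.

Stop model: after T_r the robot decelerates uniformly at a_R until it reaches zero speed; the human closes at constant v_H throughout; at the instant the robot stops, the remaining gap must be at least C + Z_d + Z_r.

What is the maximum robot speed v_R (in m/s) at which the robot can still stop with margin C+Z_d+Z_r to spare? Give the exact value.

v_R_max = 3/4 m/s = 0.7500 m/s

collect terms ⇒ (1/6)·v_R² + (49/75)·v_R + (-467/800) = 0
  disc = (49/75)² − 4·(1/6)·(-467/800) = 73441/90000 ; √disc = 271/300
  v_R = (−(49/75) + 271/300) / (2·(1/6)) = 3/4 m/s
check:
T_s = v_R/a_R = (3/4)/3 = 0.2500 s
robot in T_r: 0.7500·0.1200 = 0.0900 m
robot covers 0.7500·0.2500 − ½·3.0000·0.2500² = 0.0938 m while stopping
human closes 1.6000·0.3700 = 0.5920 m
C+Z_d+Z_r = 0.0800+0.0250+0.0800 = 0.1850 m
sum ≈ 0.0900+0.0938+0.5920+0.1850 ≈ 0.9607 m = S ✓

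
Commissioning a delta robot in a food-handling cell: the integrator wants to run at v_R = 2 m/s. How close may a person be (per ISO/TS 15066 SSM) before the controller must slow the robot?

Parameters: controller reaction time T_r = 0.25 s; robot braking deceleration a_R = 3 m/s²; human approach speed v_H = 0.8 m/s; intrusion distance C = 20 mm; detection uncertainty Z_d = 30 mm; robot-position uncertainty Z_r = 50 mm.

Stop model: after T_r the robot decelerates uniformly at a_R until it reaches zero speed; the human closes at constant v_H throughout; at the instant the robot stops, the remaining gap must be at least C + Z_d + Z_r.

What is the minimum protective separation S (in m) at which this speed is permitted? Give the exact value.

braking lasts T_s = 2/3 = 0.6667 s
reaction-phase robot travel = 2.0000·0.2500 = 0.5000 m
robot under decel: 2.0000²/(2·3.0000) = 0.6667 m
human closes 0.8000·0.9167 = 0.7333 m
residual clearance needed = 0.0200+0.0300+0.0500 = 0.1000 m
S_min ≈ 0.5000+0.6667+0.7333+0.1000  ⇒  S_min = 2 m

S_min = 2 m = 2.0000 m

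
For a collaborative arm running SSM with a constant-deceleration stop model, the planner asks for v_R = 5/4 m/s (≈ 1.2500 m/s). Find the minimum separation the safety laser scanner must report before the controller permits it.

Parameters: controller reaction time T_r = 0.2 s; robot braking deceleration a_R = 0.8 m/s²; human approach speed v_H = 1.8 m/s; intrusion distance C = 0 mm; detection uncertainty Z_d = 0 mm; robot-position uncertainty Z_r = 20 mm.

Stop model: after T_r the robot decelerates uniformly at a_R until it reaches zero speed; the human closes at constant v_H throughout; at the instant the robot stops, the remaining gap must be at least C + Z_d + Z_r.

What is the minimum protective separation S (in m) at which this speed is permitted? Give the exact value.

S_min = 14141/3200 m = 4.4191 m

T_s = v_R/a_R = (5/4)/(4/5) = 1.5625 s
robot covers v_R·T_r = 1.2500·0.2000 = 0.2500 m before braking
robot covers 1.2500·1.5625 − ½·0.8000·1.5625² = 0.9766 m while stopping
human over T_r+T_s: 1.8000·(0.2000+1.5625) = 3.1725 m
residual clearance needed = 0.0000+0.0000+0.0200 = 0.0200 m
S_min ≈ 0.2500+0.9766+3.1725+0.0200  ⇒  S_min = 14141/3200 m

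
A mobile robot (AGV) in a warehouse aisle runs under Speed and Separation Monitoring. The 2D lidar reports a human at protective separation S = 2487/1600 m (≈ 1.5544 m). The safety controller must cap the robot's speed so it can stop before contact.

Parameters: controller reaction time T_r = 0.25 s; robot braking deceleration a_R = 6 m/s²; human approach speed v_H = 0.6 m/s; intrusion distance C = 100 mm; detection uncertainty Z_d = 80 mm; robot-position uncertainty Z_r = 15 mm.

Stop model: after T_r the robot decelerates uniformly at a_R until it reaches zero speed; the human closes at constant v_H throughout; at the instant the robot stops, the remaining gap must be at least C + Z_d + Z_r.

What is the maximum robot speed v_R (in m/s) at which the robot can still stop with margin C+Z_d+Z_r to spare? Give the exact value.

v_R_max = 9/4 m/s = 2.2500 m/s

quadratic (1/12)·v² + (7/20)·v + (-387/320) = 0
  disc = (7/20)² − 4·(1/12)·(-387/320) = 841/1600 ; √disc = 29/40
  v_R = (−(7/20) + 29/40) / (2·(1/12)) = 9/4 m/s
check:
T_s = v_R/a_R = (9/4)/6 = 0.3750 s
robot covers v_R·T_r = 2.2500·0.2500 = 0.5625 m before braking
robot under decel: 2.2500²/(2·6.0000) = 0.4219 m
person approaches 0.6000·(0.2500+0.3750) = 0.3750 m
residual clearance needed = 0.1000+0.0800+0.0150 = 0.1950 m
sum ≈ 0.5625+0.4219+0.3750+0.1950 ≈ 1.5544 m = S ✓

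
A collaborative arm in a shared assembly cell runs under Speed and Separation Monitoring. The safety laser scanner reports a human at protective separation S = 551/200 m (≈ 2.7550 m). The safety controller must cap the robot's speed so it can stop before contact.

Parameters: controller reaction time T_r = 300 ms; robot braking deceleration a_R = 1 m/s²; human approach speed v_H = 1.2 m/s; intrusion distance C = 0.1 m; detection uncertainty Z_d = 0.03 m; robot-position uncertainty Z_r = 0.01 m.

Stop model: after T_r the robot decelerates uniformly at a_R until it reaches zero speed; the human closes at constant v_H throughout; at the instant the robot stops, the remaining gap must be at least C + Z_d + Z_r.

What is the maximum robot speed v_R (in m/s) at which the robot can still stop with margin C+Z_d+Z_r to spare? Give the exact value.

quadratic (1/2)·v² + (3/2)·v + (-451/200) = 0
  disc = (3/2)² − 4·(1/2)·(-451/200) = 169/25 ; √disc = 13/5
  v_R = (−(3/2) + 13/5) / (2·(1/2)) = 11/10 m/s
check:
braking lasts T_s = (11/10)/1 = 1.1000 s
robot in T_r: 1.1000·0.3000 = 0.3300 m
braking distance = 1.1000²/(2·1.0000) = 0.6050 m
human closes 1.2000·1.4000 = 1.6800 m
residual clearance needed = 0.1000+0.0300+0.0100 = 0.1400 m
sum ≈ 0.3300+0.6050+1.6800+0.1400 ≈ 2.7550 m = S ✓

v_R_max = 11/10 m/s = 1.1000 m/s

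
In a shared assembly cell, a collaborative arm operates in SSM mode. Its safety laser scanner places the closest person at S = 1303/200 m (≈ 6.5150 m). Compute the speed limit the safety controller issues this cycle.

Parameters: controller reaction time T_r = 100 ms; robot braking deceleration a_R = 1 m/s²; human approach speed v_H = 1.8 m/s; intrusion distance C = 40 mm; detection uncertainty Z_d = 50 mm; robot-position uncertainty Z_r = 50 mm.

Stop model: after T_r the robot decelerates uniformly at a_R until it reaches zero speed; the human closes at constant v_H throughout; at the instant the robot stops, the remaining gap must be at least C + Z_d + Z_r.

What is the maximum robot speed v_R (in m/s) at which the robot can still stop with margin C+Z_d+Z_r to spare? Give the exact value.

quadratic (1/2)·v² + (19/10)·v + (-1239/200) = 0
  disc = (19/10)² − 4·(1/2)·(-1239/200) = 16 ; √disc = 4
  v_R = (−(19/10) + 4) / (2·(1/2)) = 21/10 m/s
check:
T_s = v_R/a_R = (21/10)/1 = 2.1000 s
reaction-phase robot travel = 2.1000·0.1000 = 0.2100 m
braking distance = 2.1000²/(2·1.0000) = 2.2050 m
person approaches 1.8000·(0.1000+2.1000) = 3.9600 m
margins: 0.0400+0.0500+0.0500 = 0.1400 m
sum ≈ 0.2100+2.2050+3.9600+0.1400 ≈ 6.5150 m = S ✓

v_R_max = 21/10 m/s = 2.1000 m/s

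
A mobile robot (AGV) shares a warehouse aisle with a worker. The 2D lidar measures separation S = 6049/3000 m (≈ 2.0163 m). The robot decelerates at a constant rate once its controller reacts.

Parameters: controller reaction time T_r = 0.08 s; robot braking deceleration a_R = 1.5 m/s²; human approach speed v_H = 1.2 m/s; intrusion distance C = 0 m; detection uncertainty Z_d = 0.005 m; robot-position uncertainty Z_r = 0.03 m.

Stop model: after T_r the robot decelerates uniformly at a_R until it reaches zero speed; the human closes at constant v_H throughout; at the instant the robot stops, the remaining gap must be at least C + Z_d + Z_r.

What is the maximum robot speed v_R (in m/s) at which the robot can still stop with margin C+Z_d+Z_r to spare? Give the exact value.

at the boundary: (1/3)·v² + (22/25)·v + (-707/375) = 0
  disc = (22/25)² − 4·(1/3)·(-707/375) = 18496/5625 ; √disc = 136/75
  v_R = (−(22/25) + 136/75) / (2·(1/3)) = 7/5 m/s
check:
braking lasts T_s = (7/5)/(3/2) = 0.9333 s
robot in T_r: 1.4000·0.0800 = 0.1120 m
robot under decel: 1.4000²/(2·1.5000) = 0.6533 m
human over T_r+T_s: 1.2000·(0.0800+0.9333) = 1.2160 m
margins: 0.0000+0.0050+0.0300 = 0.0350 m
sum ≈ 0.1120+0.6533+1.2160+0.0350 ≈ 2.0163 m = S ✓

v_R_max = 7/5 m/s = 1.4000 m/s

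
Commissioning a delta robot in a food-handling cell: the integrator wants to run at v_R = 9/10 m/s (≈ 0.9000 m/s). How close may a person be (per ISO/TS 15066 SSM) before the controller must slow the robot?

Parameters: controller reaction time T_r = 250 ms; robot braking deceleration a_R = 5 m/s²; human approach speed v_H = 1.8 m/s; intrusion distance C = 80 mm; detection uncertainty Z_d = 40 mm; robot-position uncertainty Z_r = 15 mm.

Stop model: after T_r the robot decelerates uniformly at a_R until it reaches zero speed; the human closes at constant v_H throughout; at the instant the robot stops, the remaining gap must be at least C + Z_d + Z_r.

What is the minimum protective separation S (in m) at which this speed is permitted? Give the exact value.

braking lasts T_s = (9/10)/5 = 0.1800 s
robot in T_r: 0.9000·0.2500 = 0.2250 m
robot under decel: 0.9000²/(2·5.0000) = 0.0810 m
human closes 1.8000·0.4300 = 0.7740 m
residual clearance needed = 0.0800+0.0400+0.0150 = 0.1350 m
S_min ≈ 0.2250+0.0810+0.7740+0.1350  ⇒  S_min = 243/200 m

S_min = 243/200 m = 1.2150 m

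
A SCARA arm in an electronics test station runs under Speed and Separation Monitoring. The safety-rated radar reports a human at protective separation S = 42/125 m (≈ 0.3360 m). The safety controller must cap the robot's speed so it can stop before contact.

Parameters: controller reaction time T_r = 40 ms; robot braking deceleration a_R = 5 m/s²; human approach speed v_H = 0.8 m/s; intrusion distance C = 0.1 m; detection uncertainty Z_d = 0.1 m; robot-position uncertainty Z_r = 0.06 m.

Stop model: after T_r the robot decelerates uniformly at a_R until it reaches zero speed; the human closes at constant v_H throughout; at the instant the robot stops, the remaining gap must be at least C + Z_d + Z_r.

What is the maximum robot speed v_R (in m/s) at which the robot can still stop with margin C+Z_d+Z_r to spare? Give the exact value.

v_R_max = 1/5 m/s = 0.2000 m/s

collect terms ⇒ (1/10)·v_R² + (1/5)·v_R + (-11/250) = 0
  disc = (1/5)² − 4·(1/10)·(-11/250) = 36/625 ; √disc = 6/25
  v_R = (−(1/5) + 6/25) / (2·(1/10)) = 1/5 m/s
check:
braking lasts T_s = (1/5)/5 = 0.0400 s
robot covers v_R·T_r = 0.2000·0.0400 = 0.0080 m before braking
braking distance = 0.2000²/(2·5.0000) = 0.0040 m
human closes 0.8000·0.0800 = 0.0640 m
residual clearance needed = 0.1000+0.1000+0.0600 = 0.2600 m
sum ≈ 0.0080+0.0040+0.0640+0.2600 ≈ 0.3360 m = S ✓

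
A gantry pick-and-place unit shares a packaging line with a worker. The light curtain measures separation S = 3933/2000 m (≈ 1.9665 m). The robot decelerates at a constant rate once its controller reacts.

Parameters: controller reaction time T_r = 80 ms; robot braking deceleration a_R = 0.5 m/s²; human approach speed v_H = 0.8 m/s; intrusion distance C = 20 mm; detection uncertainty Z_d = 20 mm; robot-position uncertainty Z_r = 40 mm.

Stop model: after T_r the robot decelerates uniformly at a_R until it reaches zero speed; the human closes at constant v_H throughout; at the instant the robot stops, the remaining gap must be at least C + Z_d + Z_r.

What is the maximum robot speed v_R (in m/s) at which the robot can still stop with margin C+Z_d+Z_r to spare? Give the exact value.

v_R_max = 3/4 m/s = 0.7500 m/s

quadratic (1)·v² + (42/25)·v + (-729/400) = 0
  disc = (42/25)² − 4·(1)·(-729/400) = 25281/2500 ; √disc = 159/50
  v_R = (−(42/25) + 159/50) / (2·(1)) = 3/4 m/s
check:
braking lasts T_s = (3/4)/(1/2) = 1.5000 s
robot covers v_R·T_r = 0.7500·0.0800 = 0.0600 m before braking
robot covers 0.7500·1.5000 − ½·0.5000·1.5000² = 0.5625 m while stopping
person approaches 0.8000·(0.0800+1.5000) = 1.2640 m
residual clearance needed = 0.0200+0.0200+0.0400 = 0.0800 m
sum ≈ 0.0600+0.5625+1.2640+0.0800 ≈ 1.9665 m = S ✓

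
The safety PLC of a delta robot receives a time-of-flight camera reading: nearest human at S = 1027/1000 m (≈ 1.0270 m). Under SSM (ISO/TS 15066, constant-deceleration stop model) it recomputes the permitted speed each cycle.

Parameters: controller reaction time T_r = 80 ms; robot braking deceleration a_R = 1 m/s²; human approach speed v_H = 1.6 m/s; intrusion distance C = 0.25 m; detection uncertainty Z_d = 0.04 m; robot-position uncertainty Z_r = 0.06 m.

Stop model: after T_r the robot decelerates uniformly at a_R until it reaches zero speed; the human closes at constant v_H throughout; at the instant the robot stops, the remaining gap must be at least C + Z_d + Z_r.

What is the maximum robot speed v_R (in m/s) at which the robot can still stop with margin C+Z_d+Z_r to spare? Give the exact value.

v_R_max = 3/10 m/s = 0.3000 m/s

quadratic (1/2)·v² + (42/25)·v + (-549/1000) = 0
  disc = (42/25)² − 4·(1/2)·(-549/1000) = 9801/2500 ; √disc = 99/50
  v_R = (−(42/25) + 99/50) / (2·(1/2)) = 3/10 m/s
check:
stop time T_s = (3/10)/1 = 0.3000 s
robot in T_r: 0.3000·0.0800 = 0.0240 m
robot under decel: 0.3000²/(2·1.0000) = 0.0450 m
human closes 1.6000·0.3800 = 0.6080 m
residual clearance needed = 0.2500+0.0400+0.0600 = 0.3500 m
sum ≈ 0.0240+0.0450+0.6080+0.3500 ≈ 1.0270 m = S ✓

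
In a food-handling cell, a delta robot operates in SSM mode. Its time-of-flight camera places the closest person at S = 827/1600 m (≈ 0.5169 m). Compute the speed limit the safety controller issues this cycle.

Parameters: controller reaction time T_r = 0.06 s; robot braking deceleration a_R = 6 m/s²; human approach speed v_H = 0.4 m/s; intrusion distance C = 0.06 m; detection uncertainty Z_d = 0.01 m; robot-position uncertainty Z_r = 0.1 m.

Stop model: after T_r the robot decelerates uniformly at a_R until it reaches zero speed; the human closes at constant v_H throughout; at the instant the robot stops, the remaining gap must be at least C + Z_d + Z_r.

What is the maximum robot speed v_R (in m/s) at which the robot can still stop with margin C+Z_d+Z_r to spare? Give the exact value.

collect terms ⇒ (1/12)·v_R² + (19/150)·v_R + (-2583/8000) = 0
  disc = (19/150)² − 4·(1/12)·(-2583/8000) = 44521/360000 ; √disc = 211/600
  v_R = (−(19/150) + 211/600) / (2·(1/12)) = 27/20 m/s
check:
braking lasts T_s = (27/20)/6 = 0.2250 s
robot in T_r: 1.3500·0.0600 = 0.0810 m
robot under decel: 1.3500²/(2·6.0000) = 0.1519 m
human closes 0.4000·0.2850 = 0.1140 m
residual clearance needed = 0.0600+0.0100+0.1000 = 0.1700 m
sum ≈ 0.0810+0.1519+0.1140+0.1700 ≈ 0.5169 m = S ✓

v_R_max = 27/20 m/s = 1.3500 m/s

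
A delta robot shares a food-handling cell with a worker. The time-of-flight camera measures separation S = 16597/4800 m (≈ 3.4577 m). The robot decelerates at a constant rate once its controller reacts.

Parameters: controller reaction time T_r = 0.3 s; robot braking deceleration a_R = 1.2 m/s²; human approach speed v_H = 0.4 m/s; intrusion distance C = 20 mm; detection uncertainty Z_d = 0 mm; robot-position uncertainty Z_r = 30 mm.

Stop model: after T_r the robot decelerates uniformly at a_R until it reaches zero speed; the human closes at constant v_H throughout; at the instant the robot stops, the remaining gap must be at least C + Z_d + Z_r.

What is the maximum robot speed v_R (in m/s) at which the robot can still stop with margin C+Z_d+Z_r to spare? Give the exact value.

v_R_max = 43/20 m/s = 2.1500 m/s

quadratic (5/12)·v² + (19/30)·v + (-15781/4800) = 0
  disc = (19/30)² − 4·(5/12)·(-15781/4800) = 9409/1600 ; √disc = 97/40
  v_R = (−(19/30) + 97/40) / (2·(5/12)) = 43/20 m/s
check:
T_s = v_R/a_R = (43/20)/(6/5) = 1.7917 s
robot covers v_R·T_r = 2.1500·0.3000 = 0.6450 m before braking
robot under decel: 2.1500²/(2·1.2000) = 1.9260 m
person approaches 0.4000·(0.3000+1.7917) = 0.8367 m
residual clearance needed = 0.0200+0.0000+0.0300 = 0.0500 m
sum ≈ 0.6450+1.9260+0.8367+0.0500 ≈ 3.4577 m = S ✓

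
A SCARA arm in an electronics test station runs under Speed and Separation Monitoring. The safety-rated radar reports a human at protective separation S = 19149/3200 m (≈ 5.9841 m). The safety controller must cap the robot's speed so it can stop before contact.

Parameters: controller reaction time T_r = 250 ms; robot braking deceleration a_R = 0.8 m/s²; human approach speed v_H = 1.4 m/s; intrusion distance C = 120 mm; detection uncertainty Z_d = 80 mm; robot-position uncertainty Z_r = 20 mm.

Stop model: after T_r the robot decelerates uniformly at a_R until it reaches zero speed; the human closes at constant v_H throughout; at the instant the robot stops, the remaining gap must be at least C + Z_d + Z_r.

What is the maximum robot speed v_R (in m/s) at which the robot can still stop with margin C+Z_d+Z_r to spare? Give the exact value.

at the boundary: (5/8)·v² + (2)·v + (-693/128) = 0
  disc = (2)² − 4·(5/8)·(-693/128) = 4489/256 ; √disc = 67/16
  v_R = (−(2) + 67/16) / (2·(5/8)) = 7/4 m/s
check:
braking lasts T_s = (7/4)/(4/5) = 2.1875 s
robot in T_r: 1.7500·0.2500 = 0.4375 m
braking distance = 1.7500²/(2·0.8000) = 1.9141 m
person approaches 1.4000·(0.2500+2.1875) = 3.4125 m
margins: 0.1200+0.0800+0.0200 = 0.2200 m
sum ≈ 0.4375+1.9141+3.4125+0.2200 ≈ 5.9841 m = S ✓

v_R_max = 7/4 m/s = 1.7500 m/s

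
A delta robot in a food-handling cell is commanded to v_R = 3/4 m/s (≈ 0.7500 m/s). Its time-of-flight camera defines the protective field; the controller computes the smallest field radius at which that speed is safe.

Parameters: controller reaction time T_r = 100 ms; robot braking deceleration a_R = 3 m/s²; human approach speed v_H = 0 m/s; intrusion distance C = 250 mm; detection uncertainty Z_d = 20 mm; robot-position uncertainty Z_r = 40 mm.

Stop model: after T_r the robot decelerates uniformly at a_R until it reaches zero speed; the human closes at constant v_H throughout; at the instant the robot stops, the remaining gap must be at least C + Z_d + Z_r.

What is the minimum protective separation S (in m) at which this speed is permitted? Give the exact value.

S_min = 383/800 m = 0.4788 m

T_s = v_R/a_R = (3/4)/3 = 0.2500 s
robot in T_r: 0.7500·0.1000 = 0.0750 m
braking distance = 0.7500²/(2·3.0000) = 0.0938 m
human over T_r+T_s: 0.0000·(0.1000+0.2500) = 0.0000 m
residual clearance needed = 0.2500+0.0200+0.0400 = 0.3100 m
S_min ≈ 0.0750+0.0938+0.0000+0.3100  ⇒  S_min = 383/800 m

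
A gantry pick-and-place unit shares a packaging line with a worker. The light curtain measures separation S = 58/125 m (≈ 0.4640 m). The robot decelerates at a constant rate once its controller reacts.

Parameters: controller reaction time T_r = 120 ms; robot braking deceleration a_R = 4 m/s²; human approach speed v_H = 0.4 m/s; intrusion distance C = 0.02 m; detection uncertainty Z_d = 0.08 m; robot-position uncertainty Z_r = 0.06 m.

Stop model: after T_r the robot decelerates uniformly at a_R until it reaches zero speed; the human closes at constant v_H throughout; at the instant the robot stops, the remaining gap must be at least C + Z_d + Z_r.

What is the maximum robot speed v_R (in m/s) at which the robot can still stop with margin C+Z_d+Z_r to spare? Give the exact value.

v_R_max = 4/5 m/s = 0.8000 m/s

quadratic (1/8)·v² + (11/50)·v + (-32/125) = 0
  disc = (11/50)² − 4·(1/8)·(-32/125) = 441/2500 ; √disc = 21/50
  v_R = (−(11/50) + 21/50) / (2·(1/8)) = 4/5 m/s
check:
T_s = v_R/a_R = (4/5)/4 = 0.2000 s
robot covers v_R·T_r = 0.8000·0.1200 = 0.0960 m before braking
robot covers 0.8000·0.2000 − ½·4.0000·0.2000² = 0.0800 m while stopping
human over T_r+T_s: 0.4000·(0.1200+0.2000) = 0.1280 m
residual clearance needed = 0.0200+0.0800+0.0600 = 0.1600 m
sum ≈ 0.0960+0.0800+0.1280+0.1600 ≈ 0.4640 m = S ✓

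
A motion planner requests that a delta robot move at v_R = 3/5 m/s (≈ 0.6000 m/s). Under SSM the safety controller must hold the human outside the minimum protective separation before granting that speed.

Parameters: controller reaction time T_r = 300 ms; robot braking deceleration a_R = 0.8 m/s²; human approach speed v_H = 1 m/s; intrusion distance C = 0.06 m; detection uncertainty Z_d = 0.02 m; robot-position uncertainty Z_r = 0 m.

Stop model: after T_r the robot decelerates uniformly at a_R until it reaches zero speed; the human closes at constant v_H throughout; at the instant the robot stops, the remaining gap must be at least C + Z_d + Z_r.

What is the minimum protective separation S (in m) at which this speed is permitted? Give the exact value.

S_min = 307/200 m = 1.5350 m

braking lasts T_s = (3/5)/(4/5) = 0.7500 s
reaction-phase robot travel = 0.6000·0.3000 = 0.1800 m
robot covers 0.6000·0.7500 − ½·0.8000·0.7500² = 0.2250 m while stopping
human closes 1.0000·1.0500 = 1.0500 m
margins: 0.0600+0.0200+0.0000 = 0.0800 m
S_min ≈ 0.1800+0.2250+1.0500+0.0800  ⇒  S_min = 307/200 m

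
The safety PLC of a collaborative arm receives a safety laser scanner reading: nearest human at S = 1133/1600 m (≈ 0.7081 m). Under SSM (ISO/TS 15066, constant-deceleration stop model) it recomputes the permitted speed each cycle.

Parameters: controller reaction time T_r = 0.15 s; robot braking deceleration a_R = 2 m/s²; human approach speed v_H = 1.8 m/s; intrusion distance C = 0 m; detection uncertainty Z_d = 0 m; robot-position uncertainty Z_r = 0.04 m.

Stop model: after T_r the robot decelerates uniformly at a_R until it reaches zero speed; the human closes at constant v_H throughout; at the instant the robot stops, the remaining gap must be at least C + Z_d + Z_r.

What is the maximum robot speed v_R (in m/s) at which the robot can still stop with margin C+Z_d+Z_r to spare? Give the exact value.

collect terms ⇒ (1/4)·v_R² + (21/20)·v_R + (-637/1600) = 0
  disc = (21/20)² − 4·(1/4)·(-637/1600) = 2401/1600 ; √disc = 49/40
  v_R = (−(21/20) + 49/40) / (2·(1/4)) = 7/20 m/s
check:
stop time T_s = (7/20)/2 = 0.1750 s
robot in T_r: 0.3500·0.1500 = 0.0525 m
braking distance = 0.3500²/(2·2.0000) = 0.0306 m
human over T_r+T_s: 1.8000·(0.1500+0.1750) = 0.5850 m
residual clearance needed = 0.0000+0.0000+0.0400 = 0.0400 m
sum ≈ 0.0525+0.0306+0.5850+0.0400 ≈ 0.7081 m = S ✓

v_R_max = 7/20 m/s = 0.3500 m/s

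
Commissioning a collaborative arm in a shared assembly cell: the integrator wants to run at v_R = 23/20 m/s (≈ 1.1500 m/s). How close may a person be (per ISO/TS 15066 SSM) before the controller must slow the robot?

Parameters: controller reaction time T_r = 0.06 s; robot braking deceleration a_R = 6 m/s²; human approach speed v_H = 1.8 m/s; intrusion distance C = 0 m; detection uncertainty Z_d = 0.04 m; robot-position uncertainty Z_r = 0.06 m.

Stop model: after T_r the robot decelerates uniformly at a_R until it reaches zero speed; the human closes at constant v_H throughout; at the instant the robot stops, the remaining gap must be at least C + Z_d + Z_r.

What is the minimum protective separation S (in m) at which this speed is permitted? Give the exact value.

S_min = 17573/24000 m = 0.7322 m

stop time T_s = (23/20)/6 = 0.1917 s
reaction-phase robot travel = 1.1500·0.0600 = 0.0690 m
braking distance = 1.1500²/(2·6.0000) = 0.1102 m
human over T_r+T_s: 1.8000·(0.0600+0.1917) = 0.4530 m
margins: 0.0000+0.0400+0.0600 = 0.1000 m
S_min ≈ 0.0690+0.1102+0.4530+0.1000  ⇒  S_min = 17573/24000 m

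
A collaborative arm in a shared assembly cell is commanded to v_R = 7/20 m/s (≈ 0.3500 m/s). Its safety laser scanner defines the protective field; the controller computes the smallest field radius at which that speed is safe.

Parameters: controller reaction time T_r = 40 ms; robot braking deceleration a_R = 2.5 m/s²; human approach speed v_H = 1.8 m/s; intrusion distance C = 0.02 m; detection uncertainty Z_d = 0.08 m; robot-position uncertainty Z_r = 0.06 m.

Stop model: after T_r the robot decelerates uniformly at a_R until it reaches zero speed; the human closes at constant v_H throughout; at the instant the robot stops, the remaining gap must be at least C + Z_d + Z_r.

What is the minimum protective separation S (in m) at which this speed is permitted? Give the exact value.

stop time T_s = (7/20)/(5/2) = 0.1400 s
robot covers v_R·T_r = 0.3500·0.0400 = 0.0140 m before braking
robot covers 0.3500·0.1400 − ½·2.5000·0.1400² = 0.0245 m while stopping
person approaches 1.8000·(0.0400+0.1400) = 0.3240 m
residual clearance needed = 0.0200+0.0800+0.0600 = 0.1600 m
S_min ≈ 0.0140+0.0245+0.3240+0.1600  ⇒  S_min = 209/400 m

S_min = 209/400 m = 0.5225 m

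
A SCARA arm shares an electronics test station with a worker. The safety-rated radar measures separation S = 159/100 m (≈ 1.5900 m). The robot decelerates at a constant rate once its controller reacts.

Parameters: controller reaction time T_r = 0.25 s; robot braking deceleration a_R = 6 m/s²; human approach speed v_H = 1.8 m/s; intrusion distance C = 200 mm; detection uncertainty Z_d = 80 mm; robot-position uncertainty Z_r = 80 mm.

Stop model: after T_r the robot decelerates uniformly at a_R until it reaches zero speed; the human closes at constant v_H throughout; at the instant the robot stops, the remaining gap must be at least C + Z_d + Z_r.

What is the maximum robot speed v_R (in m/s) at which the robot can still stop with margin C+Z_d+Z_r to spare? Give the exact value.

v_R_max = 6/5 m/s = 1.2000 m/s

quadratic (1/12)·v² + (11/20)·v + (-39/50) = 0
  disc = (11/20)² − 4·(1/12)·(-39/50) = 9/16 ; √disc = 3/4
  v_R = (−(11/20) + 3/4) / (2·(1/12)) = 6/5 m/s
check:
T_s = v_R/a_R = (6/5)/6 = 0.2000 s
reaction-phase robot travel = 1.2000·0.2500 = 0.3000 m
robot covers 1.2000·0.2000 − ½·6.0000·0.2000² = 0.1200 m while stopping
person approaches 1.8000·(0.2500+0.2000) = 0.8100 m
residual clearance needed = 0.2000+0.0800+0.0800 = 0.3600 m
sum ≈ 0.3000+0.1200+0.8100+0.3600 ≈ 1.5900 m = S ✓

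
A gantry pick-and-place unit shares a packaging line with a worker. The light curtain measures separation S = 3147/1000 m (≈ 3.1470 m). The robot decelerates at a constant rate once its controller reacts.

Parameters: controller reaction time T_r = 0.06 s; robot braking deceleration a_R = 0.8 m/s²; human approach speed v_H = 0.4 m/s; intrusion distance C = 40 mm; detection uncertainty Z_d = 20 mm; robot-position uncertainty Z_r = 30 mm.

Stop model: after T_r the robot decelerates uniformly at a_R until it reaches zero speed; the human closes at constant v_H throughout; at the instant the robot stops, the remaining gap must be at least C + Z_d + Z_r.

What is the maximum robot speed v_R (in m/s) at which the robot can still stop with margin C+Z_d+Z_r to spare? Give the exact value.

collect terms ⇒ (5/8)·v_R² + (14/25)·v_R + (-3033/1000) = 0
  disc = (14/25)² − 4·(5/8)·(-3033/1000) = 78961/10000 ; √disc = 281/100
  v_R = (−(14/25) + 281/100) / (2·(5/8)) = 9/5 m/s
check:
braking lasts T_s = (9/5)/(4/5) = 2.2500 s
robot covers v_R·T_r = 1.8000·0.0600 = 0.1080 m before braking
braking distance = 1.8000²/(2·0.8000) = 2.0250 m
human closes 0.4000·2.3100 = 0.9240 m
residual clearance needed = 0.0400+0.0200+0.0300 = 0.0900 m
sum ≈ 0.1080+2.0250+0.9240+0.0900 ≈ 3.1470 m = S ✓

v_R_max = 9/5 m/s = 1.8000 m/s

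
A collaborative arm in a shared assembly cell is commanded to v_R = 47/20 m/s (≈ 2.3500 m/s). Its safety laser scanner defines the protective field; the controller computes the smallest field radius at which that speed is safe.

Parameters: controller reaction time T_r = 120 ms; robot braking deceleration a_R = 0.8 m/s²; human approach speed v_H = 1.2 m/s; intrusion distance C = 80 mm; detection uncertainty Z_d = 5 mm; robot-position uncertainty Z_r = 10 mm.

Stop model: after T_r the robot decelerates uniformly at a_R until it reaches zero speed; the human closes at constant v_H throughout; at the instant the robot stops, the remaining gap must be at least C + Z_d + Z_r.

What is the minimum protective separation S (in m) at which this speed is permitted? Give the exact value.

S_min = 119961/16000 m = 7.4976 m

braking lasts T_s = (47/20)/(4/5) = 2.9375 s
reaction-phase robot travel = 2.3500·0.1200 = 0.2820 m
robot covers 2.3500·2.9375 − ½·0.8000·2.9375² = 3.4516 m while stopping
person approaches 1.2000·(0.1200+2.9375) = 3.6690 m
margins: 0.0800+0.0050+0.0100 = 0.0950 m
S_min ≈ 0.2820+3.4516+3.6690+0.0950  ⇒  S_min = 119961/16000 m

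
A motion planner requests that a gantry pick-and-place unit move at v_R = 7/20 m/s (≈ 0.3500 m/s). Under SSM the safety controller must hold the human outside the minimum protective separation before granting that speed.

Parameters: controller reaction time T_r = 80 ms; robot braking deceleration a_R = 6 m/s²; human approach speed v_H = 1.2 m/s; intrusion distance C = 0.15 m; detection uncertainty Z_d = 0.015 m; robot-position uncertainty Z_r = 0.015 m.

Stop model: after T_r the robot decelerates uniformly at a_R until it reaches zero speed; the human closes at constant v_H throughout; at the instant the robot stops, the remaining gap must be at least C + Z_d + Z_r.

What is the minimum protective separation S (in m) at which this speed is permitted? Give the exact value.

braking lasts T_s = (7/20)/6 = 0.0583 s
robot in T_r: 0.3500·0.0800 = 0.0280 m
robot under decel: 0.3500²/(2·6.0000) = 0.0102 m
human closes 1.2000·0.1383 = 0.1660 m
margins: 0.1500+0.0150+0.0150 = 0.1800 m
S_min ≈ 0.0280+0.0102+0.1660+0.1800  ⇒  S_min = 9221/24000 m

S_min = 9221/24000 m = 0.3842 m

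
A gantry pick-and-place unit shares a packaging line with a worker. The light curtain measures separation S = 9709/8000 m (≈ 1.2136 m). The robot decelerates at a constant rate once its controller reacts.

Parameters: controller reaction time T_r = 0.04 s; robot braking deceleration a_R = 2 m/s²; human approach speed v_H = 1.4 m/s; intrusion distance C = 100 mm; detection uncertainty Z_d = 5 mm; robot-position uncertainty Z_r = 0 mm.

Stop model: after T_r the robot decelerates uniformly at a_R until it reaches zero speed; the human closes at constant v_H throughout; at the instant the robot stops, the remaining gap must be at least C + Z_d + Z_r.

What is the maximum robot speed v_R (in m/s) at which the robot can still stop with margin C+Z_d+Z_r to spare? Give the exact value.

v_R_max = 21/20 m/s = 1.0500 m/s

collect terms ⇒ (1/4)·v_R² + (37/50)·v_R + (-8421/8000) = 0
  disc = (37/50)² − 4·(1/4)·(-8421/8000) = 64009/40000 ; √disc = 253/200
  v_R = (−(37/50) + 253/200) / (2·(1/4)) = 21/20 m/s
check:
stop time T_s = (21/20)/2 = 0.5250 s
robot covers v_R·T_r = 1.0500·0.0400 = 0.0420 m before braking
robot under decel: 1.0500²/(2·2.0000) = 0.2756 m
human over T_r+T_s: 1.4000·(0.0400+0.5250) = 0.7910 m
C+Z_d+Z_r = 0.1000+0.0050+0.0000 = 0.1050 m
sum ≈ 0.0420+0.2756+0.7910+0.1050 ≈ 1.2136 m = S ✓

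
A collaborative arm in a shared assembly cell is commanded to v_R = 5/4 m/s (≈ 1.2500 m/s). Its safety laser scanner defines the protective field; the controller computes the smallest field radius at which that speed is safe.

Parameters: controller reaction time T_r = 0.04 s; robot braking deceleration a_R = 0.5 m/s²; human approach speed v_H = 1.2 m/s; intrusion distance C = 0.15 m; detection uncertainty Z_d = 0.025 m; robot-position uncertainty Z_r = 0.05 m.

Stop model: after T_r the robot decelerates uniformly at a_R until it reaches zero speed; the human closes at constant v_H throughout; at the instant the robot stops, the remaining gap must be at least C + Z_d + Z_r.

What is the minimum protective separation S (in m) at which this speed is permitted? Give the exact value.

stop time T_s = (5/4)/(1/2) = 2.5000 s
robot in T_r: 1.2500·0.0400 = 0.0500 m
braking distance = 1.2500²/(2·0.5000) = 1.5625 m
human over T_r+T_s: 1.2000·(0.0400+2.5000) = 3.0480 m
C+Z_d+Z_r = 0.1500+0.0250+0.0500 = 0.2250 m
S_min ≈ 0.0500+1.5625+3.0480+0.2250  ⇒  S_min = 9771/2000 m

S_min = 9771/2000 m = 4.8855 m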